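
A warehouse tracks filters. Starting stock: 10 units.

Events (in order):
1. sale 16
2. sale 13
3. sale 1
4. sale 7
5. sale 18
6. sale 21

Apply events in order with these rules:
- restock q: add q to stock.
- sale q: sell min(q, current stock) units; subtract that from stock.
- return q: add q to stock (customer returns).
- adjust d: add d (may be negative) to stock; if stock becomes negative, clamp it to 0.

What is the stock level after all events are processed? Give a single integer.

Answer: 0

Derivation:
Processing events:
Start: stock = 10
  Event 1 (sale 16): sell min(16,10)=10. stock: 10 - 10 = 0. total_sold = 10
  Event 2 (sale 13): sell min(13,0)=0. stock: 0 - 0 = 0. total_sold = 10
  Event 3 (sale 1): sell min(1,0)=0. stock: 0 - 0 = 0. total_sold = 10
  Event 4 (sale 7): sell min(7,0)=0. stock: 0 - 0 = 0. total_sold = 10
  Event 5 (sale 18): sell min(18,0)=0. stock: 0 - 0 = 0. total_sold = 10
  Event 6 (sale 21): sell min(21,0)=0. stock: 0 - 0 = 0. total_sold = 10
Final: stock = 0, total_sold = 10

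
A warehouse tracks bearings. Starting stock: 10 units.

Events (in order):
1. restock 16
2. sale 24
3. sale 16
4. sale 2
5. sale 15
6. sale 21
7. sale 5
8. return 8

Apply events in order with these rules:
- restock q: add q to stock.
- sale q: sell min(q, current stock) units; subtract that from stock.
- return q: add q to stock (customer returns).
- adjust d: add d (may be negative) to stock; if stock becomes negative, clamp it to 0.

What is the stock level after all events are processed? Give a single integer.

Answer: 8

Derivation:
Processing events:
Start: stock = 10
  Event 1 (restock 16): 10 + 16 = 26
  Event 2 (sale 24): sell min(24,26)=24. stock: 26 - 24 = 2. total_sold = 24
  Event 3 (sale 16): sell min(16,2)=2. stock: 2 - 2 = 0. total_sold = 26
  Event 4 (sale 2): sell min(2,0)=0. stock: 0 - 0 = 0. total_sold = 26
  Event 5 (sale 15): sell min(15,0)=0. stock: 0 - 0 = 0. total_sold = 26
  Event 6 (sale 21): sell min(21,0)=0. stock: 0 - 0 = 0. total_sold = 26
  Event 7 (sale 5): sell min(5,0)=0. stock: 0 - 0 = 0. total_sold = 26
  Event 8 (return 8): 0 + 8 = 8
Final: stock = 8, total_sold = 26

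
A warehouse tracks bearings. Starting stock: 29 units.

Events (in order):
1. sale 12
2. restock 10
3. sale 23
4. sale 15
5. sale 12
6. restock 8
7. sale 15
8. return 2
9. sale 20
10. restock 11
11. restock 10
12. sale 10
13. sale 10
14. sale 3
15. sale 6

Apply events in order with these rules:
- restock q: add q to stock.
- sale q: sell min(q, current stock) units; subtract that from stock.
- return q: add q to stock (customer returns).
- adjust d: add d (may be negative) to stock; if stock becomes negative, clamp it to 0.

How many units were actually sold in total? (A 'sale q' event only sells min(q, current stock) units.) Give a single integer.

Processing events:
Start: stock = 29
  Event 1 (sale 12): sell min(12,29)=12. stock: 29 - 12 = 17. total_sold = 12
  Event 2 (restock 10): 17 + 10 = 27
  Event 3 (sale 23): sell min(23,27)=23. stock: 27 - 23 = 4. total_sold = 35
  Event 4 (sale 15): sell min(15,4)=4. stock: 4 - 4 = 0. total_sold = 39
  Event 5 (sale 12): sell min(12,0)=0. stock: 0 - 0 = 0. total_sold = 39
  Event 6 (restock 8): 0 + 8 = 8
  Event 7 (sale 15): sell min(15,8)=8. stock: 8 - 8 = 0. total_sold = 47
  Event 8 (return 2): 0 + 2 = 2
  Event 9 (sale 20): sell min(20,2)=2. stock: 2 - 2 = 0. total_sold = 49
  Event 10 (restock 11): 0 + 11 = 11
  Event 11 (restock 10): 11 + 10 = 21
  Event 12 (sale 10): sell min(10,21)=10. stock: 21 - 10 = 11. total_sold = 59
  Event 13 (sale 10): sell min(10,11)=10. stock: 11 - 10 = 1. total_sold = 69
  Event 14 (sale 3): sell min(3,1)=1. stock: 1 - 1 = 0. total_sold = 70
  Event 15 (sale 6): sell min(6,0)=0. stock: 0 - 0 = 0. total_sold = 70
Final: stock = 0, total_sold = 70

Answer: 70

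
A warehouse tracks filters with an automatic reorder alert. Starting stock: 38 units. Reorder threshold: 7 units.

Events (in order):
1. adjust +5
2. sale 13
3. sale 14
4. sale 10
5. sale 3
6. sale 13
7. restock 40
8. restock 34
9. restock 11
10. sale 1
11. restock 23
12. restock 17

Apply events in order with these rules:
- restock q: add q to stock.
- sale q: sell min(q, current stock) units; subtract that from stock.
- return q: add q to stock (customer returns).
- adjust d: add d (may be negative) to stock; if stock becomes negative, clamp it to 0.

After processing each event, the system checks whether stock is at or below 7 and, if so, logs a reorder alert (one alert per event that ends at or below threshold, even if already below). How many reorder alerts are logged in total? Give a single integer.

Answer: 3

Derivation:
Processing events:
Start: stock = 38
  Event 1 (adjust +5): 38 + 5 = 43
  Event 2 (sale 13): sell min(13,43)=13. stock: 43 - 13 = 30. total_sold = 13
  Event 3 (sale 14): sell min(14,30)=14. stock: 30 - 14 = 16. total_sold = 27
  Event 4 (sale 10): sell min(10,16)=10. stock: 16 - 10 = 6. total_sold = 37
  Event 5 (sale 3): sell min(3,6)=3. stock: 6 - 3 = 3. total_sold = 40
  Event 6 (sale 13): sell min(13,3)=3. stock: 3 - 3 = 0. total_sold = 43
  Event 7 (restock 40): 0 + 40 = 40
  Event 8 (restock 34): 40 + 34 = 74
  Event 9 (restock 11): 74 + 11 = 85
  Event 10 (sale 1): sell min(1,85)=1. stock: 85 - 1 = 84. total_sold = 44
  Event 11 (restock 23): 84 + 23 = 107
  Event 12 (restock 17): 107 + 17 = 124
Final: stock = 124, total_sold = 44

Checking against threshold 7:
  After event 1: stock=43 > 7
  After event 2: stock=30 > 7
  After event 3: stock=16 > 7
  After event 4: stock=6 <= 7 -> ALERT
  After event 5: stock=3 <= 7 -> ALERT
  After event 6: stock=0 <= 7 -> ALERT
  After event 7: stock=40 > 7
  After event 8: stock=74 > 7
  After event 9: stock=85 > 7
  After event 10: stock=84 > 7
  After event 11: stock=107 > 7
  After event 12: stock=124 > 7
Alert events: [4, 5, 6]. Count = 3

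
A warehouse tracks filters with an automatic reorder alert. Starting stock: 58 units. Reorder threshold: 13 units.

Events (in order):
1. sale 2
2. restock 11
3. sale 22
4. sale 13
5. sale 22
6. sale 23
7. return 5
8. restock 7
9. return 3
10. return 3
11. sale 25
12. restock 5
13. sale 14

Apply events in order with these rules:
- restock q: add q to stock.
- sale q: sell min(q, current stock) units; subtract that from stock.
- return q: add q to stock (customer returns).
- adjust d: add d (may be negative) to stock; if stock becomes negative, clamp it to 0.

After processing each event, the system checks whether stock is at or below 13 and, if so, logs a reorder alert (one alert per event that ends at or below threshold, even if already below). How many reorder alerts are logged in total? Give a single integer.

Processing events:
Start: stock = 58
  Event 1 (sale 2): sell min(2,58)=2. stock: 58 - 2 = 56. total_sold = 2
  Event 2 (restock 11): 56 + 11 = 67
  Event 3 (sale 22): sell min(22,67)=22. stock: 67 - 22 = 45. total_sold = 24
  Event 4 (sale 13): sell min(13,45)=13. stock: 45 - 13 = 32. total_sold = 37
  Event 5 (sale 22): sell min(22,32)=22. stock: 32 - 22 = 10. total_sold = 59
  Event 6 (sale 23): sell min(23,10)=10. stock: 10 - 10 = 0. total_sold = 69
  Event 7 (return 5): 0 + 5 = 5
  Event 8 (restock 7): 5 + 7 = 12
  Event 9 (return 3): 12 + 3 = 15
  Event 10 (return 3): 15 + 3 = 18
  Event 11 (sale 25): sell min(25,18)=18. stock: 18 - 18 = 0. total_sold = 87
  Event 12 (restock 5): 0 + 5 = 5
  Event 13 (sale 14): sell min(14,5)=5. stock: 5 - 5 = 0. total_sold = 92
Final: stock = 0, total_sold = 92

Checking against threshold 13:
  After event 1: stock=56 > 13
  After event 2: stock=67 > 13
  After event 3: stock=45 > 13
  After event 4: stock=32 > 13
  After event 5: stock=10 <= 13 -> ALERT
  After event 6: stock=0 <= 13 -> ALERT
  After event 7: stock=5 <= 13 -> ALERT
  After event 8: stock=12 <= 13 -> ALERT
  After event 9: stock=15 > 13
  After event 10: stock=18 > 13
  After event 11: stock=0 <= 13 -> ALERT
  After event 12: stock=5 <= 13 -> ALERT
  After event 13: stock=0 <= 13 -> ALERT
Alert events: [5, 6, 7, 8, 11, 12, 13]. Count = 7

Answer: 7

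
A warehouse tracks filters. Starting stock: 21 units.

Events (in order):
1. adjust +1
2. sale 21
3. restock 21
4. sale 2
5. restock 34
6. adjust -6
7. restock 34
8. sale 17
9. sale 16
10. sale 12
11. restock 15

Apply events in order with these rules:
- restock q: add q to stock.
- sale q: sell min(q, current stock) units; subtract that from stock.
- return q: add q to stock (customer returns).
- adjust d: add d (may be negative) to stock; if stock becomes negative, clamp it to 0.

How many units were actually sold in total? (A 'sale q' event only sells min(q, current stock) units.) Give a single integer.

Answer: 68

Derivation:
Processing events:
Start: stock = 21
  Event 1 (adjust +1): 21 + 1 = 22
  Event 2 (sale 21): sell min(21,22)=21. stock: 22 - 21 = 1. total_sold = 21
  Event 3 (restock 21): 1 + 21 = 22
  Event 4 (sale 2): sell min(2,22)=2. stock: 22 - 2 = 20. total_sold = 23
  Event 5 (restock 34): 20 + 34 = 54
  Event 6 (adjust -6): 54 + -6 = 48
  Event 7 (restock 34): 48 + 34 = 82
  Event 8 (sale 17): sell min(17,82)=17. stock: 82 - 17 = 65. total_sold = 40
  Event 9 (sale 16): sell min(16,65)=16. stock: 65 - 16 = 49. total_sold = 56
  Event 10 (sale 12): sell min(12,49)=12. stock: 49 - 12 = 37. total_sold = 68
  Event 11 (restock 15): 37 + 15 = 52
Final: stock = 52, total_sold = 68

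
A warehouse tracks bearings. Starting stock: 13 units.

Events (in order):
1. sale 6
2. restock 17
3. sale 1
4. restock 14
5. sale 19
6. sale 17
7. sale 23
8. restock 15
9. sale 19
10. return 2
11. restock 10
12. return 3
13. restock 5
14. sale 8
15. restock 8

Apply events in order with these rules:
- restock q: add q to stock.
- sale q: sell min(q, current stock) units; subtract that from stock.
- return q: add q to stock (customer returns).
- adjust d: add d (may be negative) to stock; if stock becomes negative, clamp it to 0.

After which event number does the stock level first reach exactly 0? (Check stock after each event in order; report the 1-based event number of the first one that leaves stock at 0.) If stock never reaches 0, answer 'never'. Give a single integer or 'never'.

Processing events:
Start: stock = 13
  Event 1 (sale 6): sell min(6,13)=6. stock: 13 - 6 = 7. total_sold = 6
  Event 2 (restock 17): 7 + 17 = 24
  Event 3 (sale 1): sell min(1,24)=1. stock: 24 - 1 = 23. total_sold = 7
  Event 4 (restock 14): 23 + 14 = 37
  Event 5 (sale 19): sell min(19,37)=19. stock: 37 - 19 = 18. total_sold = 26
  Event 6 (sale 17): sell min(17,18)=17. stock: 18 - 17 = 1. total_sold = 43
  Event 7 (sale 23): sell min(23,1)=1. stock: 1 - 1 = 0. total_sold = 44
  Event 8 (restock 15): 0 + 15 = 15
  Event 9 (sale 19): sell min(19,15)=15. stock: 15 - 15 = 0. total_sold = 59
  Event 10 (return 2): 0 + 2 = 2
  Event 11 (restock 10): 2 + 10 = 12
  Event 12 (return 3): 12 + 3 = 15
  Event 13 (restock 5): 15 + 5 = 20
  Event 14 (sale 8): sell min(8,20)=8. stock: 20 - 8 = 12. total_sold = 67
  Event 15 (restock 8): 12 + 8 = 20
Final: stock = 20, total_sold = 67

First zero at event 7.

Answer: 7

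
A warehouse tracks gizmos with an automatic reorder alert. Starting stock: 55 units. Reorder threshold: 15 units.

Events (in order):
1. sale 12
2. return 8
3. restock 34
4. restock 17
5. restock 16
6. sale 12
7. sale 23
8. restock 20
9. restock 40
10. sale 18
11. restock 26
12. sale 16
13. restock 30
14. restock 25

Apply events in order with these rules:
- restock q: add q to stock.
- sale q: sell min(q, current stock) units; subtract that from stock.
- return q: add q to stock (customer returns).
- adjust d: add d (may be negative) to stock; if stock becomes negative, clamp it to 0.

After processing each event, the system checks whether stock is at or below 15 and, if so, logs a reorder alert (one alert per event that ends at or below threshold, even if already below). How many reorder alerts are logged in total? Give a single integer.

Processing events:
Start: stock = 55
  Event 1 (sale 12): sell min(12,55)=12. stock: 55 - 12 = 43. total_sold = 12
  Event 2 (return 8): 43 + 8 = 51
  Event 3 (restock 34): 51 + 34 = 85
  Event 4 (restock 17): 85 + 17 = 102
  Event 5 (restock 16): 102 + 16 = 118
  Event 6 (sale 12): sell min(12,118)=12. stock: 118 - 12 = 106. total_sold = 24
  Event 7 (sale 23): sell min(23,106)=23. stock: 106 - 23 = 83. total_sold = 47
  Event 8 (restock 20): 83 + 20 = 103
  Event 9 (restock 40): 103 + 40 = 143
  Event 10 (sale 18): sell min(18,143)=18. stock: 143 - 18 = 125. total_sold = 65
  Event 11 (restock 26): 125 + 26 = 151
  Event 12 (sale 16): sell min(16,151)=16. stock: 151 - 16 = 135. total_sold = 81
  Event 13 (restock 30): 135 + 30 = 165
  Event 14 (restock 25): 165 + 25 = 190
Final: stock = 190, total_sold = 81

Checking against threshold 15:
  After event 1: stock=43 > 15
  After event 2: stock=51 > 15
  After event 3: stock=85 > 15
  After event 4: stock=102 > 15
  After event 5: stock=118 > 15
  After event 6: stock=106 > 15
  After event 7: stock=83 > 15
  After event 8: stock=103 > 15
  After event 9: stock=143 > 15
  After event 10: stock=125 > 15
  After event 11: stock=151 > 15
  After event 12: stock=135 > 15
  After event 13: stock=165 > 15
  After event 14: stock=190 > 15
Alert events: []. Count = 0

Answer: 0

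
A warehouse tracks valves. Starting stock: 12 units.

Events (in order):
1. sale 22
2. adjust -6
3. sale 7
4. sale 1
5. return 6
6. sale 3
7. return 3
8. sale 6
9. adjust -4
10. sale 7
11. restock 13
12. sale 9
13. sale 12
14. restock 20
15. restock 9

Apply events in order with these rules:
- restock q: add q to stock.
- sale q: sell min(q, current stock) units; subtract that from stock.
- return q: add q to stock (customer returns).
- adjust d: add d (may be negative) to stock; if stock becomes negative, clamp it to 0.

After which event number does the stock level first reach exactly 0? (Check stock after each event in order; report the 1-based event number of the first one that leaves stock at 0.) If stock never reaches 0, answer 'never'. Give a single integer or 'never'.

Processing events:
Start: stock = 12
  Event 1 (sale 22): sell min(22,12)=12. stock: 12 - 12 = 0. total_sold = 12
  Event 2 (adjust -6): 0 + -6 = 0 (clamped to 0)
  Event 3 (sale 7): sell min(7,0)=0. stock: 0 - 0 = 0. total_sold = 12
  Event 4 (sale 1): sell min(1,0)=0. stock: 0 - 0 = 0. total_sold = 12
  Event 5 (return 6): 0 + 6 = 6
  Event 6 (sale 3): sell min(3,6)=3. stock: 6 - 3 = 3. total_sold = 15
  Event 7 (return 3): 3 + 3 = 6
  Event 8 (sale 6): sell min(6,6)=6. stock: 6 - 6 = 0. total_sold = 21
  Event 9 (adjust -4): 0 + -4 = 0 (clamped to 0)
  Event 10 (sale 7): sell min(7,0)=0. stock: 0 - 0 = 0. total_sold = 21
  Event 11 (restock 13): 0 + 13 = 13
  Event 12 (sale 9): sell min(9,13)=9. stock: 13 - 9 = 4. total_sold = 30
  Event 13 (sale 12): sell min(12,4)=4. stock: 4 - 4 = 0. total_sold = 34
  Event 14 (restock 20): 0 + 20 = 20
  Event 15 (restock 9): 20 + 9 = 29
Final: stock = 29, total_sold = 34

First zero at event 1.

Answer: 1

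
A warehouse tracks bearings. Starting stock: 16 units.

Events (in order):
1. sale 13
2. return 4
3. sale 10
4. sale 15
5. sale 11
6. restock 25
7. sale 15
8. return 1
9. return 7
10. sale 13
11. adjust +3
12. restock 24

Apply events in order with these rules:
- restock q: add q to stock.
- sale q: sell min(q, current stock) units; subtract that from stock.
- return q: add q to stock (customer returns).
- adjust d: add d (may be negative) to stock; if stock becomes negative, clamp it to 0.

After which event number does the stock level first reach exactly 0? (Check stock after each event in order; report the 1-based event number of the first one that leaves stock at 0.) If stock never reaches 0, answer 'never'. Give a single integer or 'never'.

Processing events:
Start: stock = 16
  Event 1 (sale 13): sell min(13,16)=13. stock: 16 - 13 = 3. total_sold = 13
  Event 2 (return 4): 3 + 4 = 7
  Event 3 (sale 10): sell min(10,7)=7. stock: 7 - 7 = 0. total_sold = 20
  Event 4 (sale 15): sell min(15,0)=0. stock: 0 - 0 = 0. total_sold = 20
  Event 5 (sale 11): sell min(11,0)=0. stock: 0 - 0 = 0. total_sold = 20
  Event 6 (restock 25): 0 + 25 = 25
  Event 7 (sale 15): sell min(15,25)=15. stock: 25 - 15 = 10. total_sold = 35
  Event 8 (return 1): 10 + 1 = 11
  Event 9 (return 7): 11 + 7 = 18
  Event 10 (sale 13): sell min(13,18)=13. stock: 18 - 13 = 5. total_sold = 48
  Event 11 (adjust +3): 5 + 3 = 8
  Event 12 (restock 24): 8 + 24 = 32
Final: stock = 32, total_sold = 48

First zero at event 3.

Answer: 3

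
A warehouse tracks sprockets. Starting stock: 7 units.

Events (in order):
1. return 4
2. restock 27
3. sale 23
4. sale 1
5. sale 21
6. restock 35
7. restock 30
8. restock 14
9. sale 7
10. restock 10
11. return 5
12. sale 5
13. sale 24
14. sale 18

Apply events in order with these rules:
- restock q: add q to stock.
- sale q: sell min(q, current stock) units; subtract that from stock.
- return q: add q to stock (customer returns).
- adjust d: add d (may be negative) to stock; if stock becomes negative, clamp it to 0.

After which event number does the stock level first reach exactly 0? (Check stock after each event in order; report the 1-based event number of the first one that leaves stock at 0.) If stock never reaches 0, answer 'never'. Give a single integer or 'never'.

Processing events:
Start: stock = 7
  Event 1 (return 4): 7 + 4 = 11
  Event 2 (restock 27): 11 + 27 = 38
  Event 3 (sale 23): sell min(23,38)=23. stock: 38 - 23 = 15. total_sold = 23
  Event 4 (sale 1): sell min(1,15)=1. stock: 15 - 1 = 14. total_sold = 24
  Event 5 (sale 21): sell min(21,14)=14. stock: 14 - 14 = 0. total_sold = 38
  Event 6 (restock 35): 0 + 35 = 35
  Event 7 (restock 30): 35 + 30 = 65
  Event 8 (restock 14): 65 + 14 = 79
  Event 9 (sale 7): sell min(7,79)=7. stock: 79 - 7 = 72. total_sold = 45
  Event 10 (restock 10): 72 + 10 = 82
  Event 11 (return 5): 82 + 5 = 87
  Event 12 (sale 5): sell min(5,87)=5. stock: 87 - 5 = 82. total_sold = 50
  Event 13 (sale 24): sell min(24,82)=24. stock: 82 - 24 = 58. total_sold = 74
  Event 14 (sale 18): sell min(18,58)=18. stock: 58 - 18 = 40. total_sold = 92
Final: stock = 40, total_sold = 92

First zero at event 5.

Answer: 5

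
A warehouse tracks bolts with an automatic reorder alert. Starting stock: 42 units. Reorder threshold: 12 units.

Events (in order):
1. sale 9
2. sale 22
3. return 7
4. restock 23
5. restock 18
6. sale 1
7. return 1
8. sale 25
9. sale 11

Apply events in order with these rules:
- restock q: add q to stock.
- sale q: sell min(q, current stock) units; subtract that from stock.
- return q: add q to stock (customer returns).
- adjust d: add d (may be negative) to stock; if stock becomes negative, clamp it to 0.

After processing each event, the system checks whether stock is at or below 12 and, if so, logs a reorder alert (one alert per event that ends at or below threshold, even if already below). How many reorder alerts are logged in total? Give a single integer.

Processing events:
Start: stock = 42
  Event 1 (sale 9): sell min(9,42)=9. stock: 42 - 9 = 33. total_sold = 9
  Event 2 (sale 22): sell min(22,33)=22. stock: 33 - 22 = 11. total_sold = 31
  Event 3 (return 7): 11 + 7 = 18
  Event 4 (restock 23): 18 + 23 = 41
  Event 5 (restock 18): 41 + 18 = 59
  Event 6 (sale 1): sell min(1,59)=1. stock: 59 - 1 = 58. total_sold = 32
  Event 7 (return 1): 58 + 1 = 59
  Event 8 (sale 25): sell min(25,59)=25. stock: 59 - 25 = 34. total_sold = 57
  Event 9 (sale 11): sell min(11,34)=11. stock: 34 - 11 = 23. total_sold = 68
Final: stock = 23, total_sold = 68

Checking against threshold 12:
  After event 1: stock=33 > 12
  After event 2: stock=11 <= 12 -> ALERT
  After event 3: stock=18 > 12
  After event 4: stock=41 > 12
  After event 5: stock=59 > 12
  After event 6: stock=58 > 12
  After event 7: stock=59 > 12
  After event 8: stock=34 > 12
  After event 9: stock=23 > 12
Alert events: [2]. Count = 1

Answer: 1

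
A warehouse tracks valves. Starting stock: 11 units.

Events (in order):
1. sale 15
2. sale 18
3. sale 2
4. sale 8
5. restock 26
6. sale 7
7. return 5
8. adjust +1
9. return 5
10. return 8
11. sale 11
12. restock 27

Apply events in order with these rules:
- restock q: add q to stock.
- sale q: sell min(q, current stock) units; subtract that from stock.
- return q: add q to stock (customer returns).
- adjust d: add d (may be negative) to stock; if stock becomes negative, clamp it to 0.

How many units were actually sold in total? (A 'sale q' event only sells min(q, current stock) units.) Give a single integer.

Processing events:
Start: stock = 11
  Event 1 (sale 15): sell min(15,11)=11. stock: 11 - 11 = 0. total_sold = 11
  Event 2 (sale 18): sell min(18,0)=0. stock: 0 - 0 = 0. total_sold = 11
  Event 3 (sale 2): sell min(2,0)=0. stock: 0 - 0 = 0. total_sold = 11
  Event 4 (sale 8): sell min(8,0)=0. stock: 0 - 0 = 0. total_sold = 11
  Event 5 (restock 26): 0 + 26 = 26
  Event 6 (sale 7): sell min(7,26)=7. stock: 26 - 7 = 19. total_sold = 18
  Event 7 (return 5): 19 + 5 = 24
  Event 8 (adjust +1): 24 + 1 = 25
  Event 9 (return 5): 25 + 5 = 30
  Event 10 (return 8): 30 + 8 = 38
  Event 11 (sale 11): sell min(11,38)=11. stock: 38 - 11 = 27. total_sold = 29
  Event 12 (restock 27): 27 + 27 = 54
Final: stock = 54, total_sold = 29

Answer: 29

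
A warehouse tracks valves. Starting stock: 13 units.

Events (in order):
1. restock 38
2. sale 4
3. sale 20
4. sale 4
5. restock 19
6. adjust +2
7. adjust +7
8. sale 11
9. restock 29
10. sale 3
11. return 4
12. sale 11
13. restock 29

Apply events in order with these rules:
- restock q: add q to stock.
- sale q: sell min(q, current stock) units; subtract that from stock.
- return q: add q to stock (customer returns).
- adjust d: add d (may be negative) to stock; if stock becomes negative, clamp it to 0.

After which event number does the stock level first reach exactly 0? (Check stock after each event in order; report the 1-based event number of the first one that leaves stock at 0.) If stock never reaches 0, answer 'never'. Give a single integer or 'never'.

Answer: never

Derivation:
Processing events:
Start: stock = 13
  Event 1 (restock 38): 13 + 38 = 51
  Event 2 (sale 4): sell min(4,51)=4. stock: 51 - 4 = 47. total_sold = 4
  Event 3 (sale 20): sell min(20,47)=20. stock: 47 - 20 = 27. total_sold = 24
  Event 4 (sale 4): sell min(4,27)=4. stock: 27 - 4 = 23. total_sold = 28
  Event 5 (restock 19): 23 + 19 = 42
  Event 6 (adjust +2): 42 + 2 = 44
  Event 7 (adjust +7): 44 + 7 = 51
  Event 8 (sale 11): sell min(11,51)=11. stock: 51 - 11 = 40. total_sold = 39
  Event 9 (restock 29): 40 + 29 = 69
  Event 10 (sale 3): sell min(3,69)=3. stock: 69 - 3 = 66. total_sold = 42
  Event 11 (return 4): 66 + 4 = 70
  Event 12 (sale 11): sell min(11,70)=11. stock: 70 - 11 = 59. total_sold = 53
  Event 13 (restock 29): 59 + 29 = 88
Final: stock = 88, total_sold = 53

Stock never reaches 0.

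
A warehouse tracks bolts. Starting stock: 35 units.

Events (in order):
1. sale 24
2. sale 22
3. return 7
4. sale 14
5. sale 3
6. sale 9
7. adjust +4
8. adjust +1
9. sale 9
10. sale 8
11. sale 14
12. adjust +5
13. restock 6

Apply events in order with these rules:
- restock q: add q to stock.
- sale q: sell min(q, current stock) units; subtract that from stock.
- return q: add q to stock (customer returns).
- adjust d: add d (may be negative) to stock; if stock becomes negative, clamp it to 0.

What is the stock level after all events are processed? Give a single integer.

Processing events:
Start: stock = 35
  Event 1 (sale 24): sell min(24,35)=24. stock: 35 - 24 = 11. total_sold = 24
  Event 2 (sale 22): sell min(22,11)=11. stock: 11 - 11 = 0. total_sold = 35
  Event 3 (return 7): 0 + 7 = 7
  Event 4 (sale 14): sell min(14,7)=7. stock: 7 - 7 = 0. total_sold = 42
  Event 5 (sale 3): sell min(3,0)=0. stock: 0 - 0 = 0. total_sold = 42
  Event 6 (sale 9): sell min(9,0)=0. stock: 0 - 0 = 0. total_sold = 42
  Event 7 (adjust +4): 0 + 4 = 4
  Event 8 (adjust +1): 4 + 1 = 5
  Event 9 (sale 9): sell min(9,5)=5. stock: 5 - 5 = 0. total_sold = 47
  Event 10 (sale 8): sell min(8,0)=0. stock: 0 - 0 = 0. total_sold = 47
  Event 11 (sale 14): sell min(14,0)=0. stock: 0 - 0 = 0. total_sold = 47
  Event 12 (adjust +5): 0 + 5 = 5
  Event 13 (restock 6): 5 + 6 = 11
Final: stock = 11, total_sold = 47

Answer: 11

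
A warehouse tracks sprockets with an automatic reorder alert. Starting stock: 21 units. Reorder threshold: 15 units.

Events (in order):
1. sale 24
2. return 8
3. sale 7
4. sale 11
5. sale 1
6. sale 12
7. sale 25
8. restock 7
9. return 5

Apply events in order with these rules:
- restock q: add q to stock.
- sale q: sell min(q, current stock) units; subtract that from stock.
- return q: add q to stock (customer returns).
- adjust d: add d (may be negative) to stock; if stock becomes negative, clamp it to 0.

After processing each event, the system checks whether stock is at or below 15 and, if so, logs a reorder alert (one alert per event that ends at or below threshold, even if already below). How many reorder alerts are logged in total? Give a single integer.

Answer: 9

Derivation:
Processing events:
Start: stock = 21
  Event 1 (sale 24): sell min(24,21)=21. stock: 21 - 21 = 0. total_sold = 21
  Event 2 (return 8): 0 + 8 = 8
  Event 3 (sale 7): sell min(7,8)=7. stock: 8 - 7 = 1. total_sold = 28
  Event 4 (sale 11): sell min(11,1)=1. stock: 1 - 1 = 0. total_sold = 29
  Event 5 (sale 1): sell min(1,0)=0. stock: 0 - 0 = 0. total_sold = 29
  Event 6 (sale 12): sell min(12,0)=0. stock: 0 - 0 = 0. total_sold = 29
  Event 7 (sale 25): sell min(25,0)=0. stock: 0 - 0 = 0. total_sold = 29
  Event 8 (restock 7): 0 + 7 = 7
  Event 9 (return 5): 7 + 5 = 12
Final: stock = 12, total_sold = 29

Checking against threshold 15:
  After event 1: stock=0 <= 15 -> ALERT
  After event 2: stock=8 <= 15 -> ALERT
  After event 3: stock=1 <= 15 -> ALERT
  After event 4: stock=0 <= 15 -> ALERT
  After event 5: stock=0 <= 15 -> ALERT
  After event 6: stock=0 <= 15 -> ALERT
  After event 7: stock=0 <= 15 -> ALERT
  After event 8: stock=7 <= 15 -> ALERT
  After event 9: stock=12 <= 15 -> ALERT
Alert events: [1, 2, 3, 4, 5, 6, 7, 8, 9]. Count = 9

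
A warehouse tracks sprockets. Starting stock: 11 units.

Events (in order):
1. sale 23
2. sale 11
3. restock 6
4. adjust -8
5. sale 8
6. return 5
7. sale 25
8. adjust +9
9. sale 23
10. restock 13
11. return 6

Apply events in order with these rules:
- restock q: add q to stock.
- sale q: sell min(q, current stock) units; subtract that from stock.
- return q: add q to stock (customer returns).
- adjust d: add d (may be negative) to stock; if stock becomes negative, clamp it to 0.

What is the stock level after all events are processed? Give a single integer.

Answer: 19

Derivation:
Processing events:
Start: stock = 11
  Event 1 (sale 23): sell min(23,11)=11. stock: 11 - 11 = 0. total_sold = 11
  Event 2 (sale 11): sell min(11,0)=0. stock: 0 - 0 = 0. total_sold = 11
  Event 3 (restock 6): 0 + 6 = 6
  Event 4 (adjust -8): 6 + -8 = 0 (clamped to 0)
  Event 5 (sale 8): sell min(8,0)=0. stock: 0 - 0 = 0. total_sold = 11
  Event 6 (return 5): 0 + 5 = 5
  Event 7 (sale 25): sell min(25,5)=5. stock: 5 - 5 = 0. total_sold = 16
  Event 8 (adjust +9): 0 + 9 = 9
  Event 9 (sale 23): sell min(23,9)=9. stock: 9 - 9 = 0. total_sold = 25
  Event 10 (restock 13): 0 + 13 = 13
  Event 11 (return 6): 13 + 6 = 19
Final: stock = 19, total_sold = 25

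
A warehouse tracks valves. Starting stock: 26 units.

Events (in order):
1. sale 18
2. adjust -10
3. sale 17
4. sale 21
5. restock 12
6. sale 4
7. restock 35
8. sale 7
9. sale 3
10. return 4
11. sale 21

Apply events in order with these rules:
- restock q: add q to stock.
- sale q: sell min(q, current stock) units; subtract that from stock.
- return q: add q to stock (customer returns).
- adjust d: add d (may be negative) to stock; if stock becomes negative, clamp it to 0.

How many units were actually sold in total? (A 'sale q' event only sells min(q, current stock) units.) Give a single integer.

Answer: 53

Derivation:
Processing events:
Start: stock = 26
  Event 1 (sale 18): sell min(18,26)=18. stock: 26 - 18 = 8. total_sold = 18
  Event 2 (adjust -10): 8 + -10 = 0 (clamped to 0)
  Event 3 (sale 17): sell min(17,0)=0. stock: 0 - 0 = 0. total_sold = 18
  Event 4 (sale 21): sell min(21,0)=0. stock: 0 - 0 = 0. total_sold = 18
  Event 5 (restock 12): 0 + 12 = 12
  Event 6 (sale 4): sell min(4,12)=4. stock: 12 - 4 = 8. total_sold = 22
  Event 7 (restock 35): 8 + 35 = 43
  Event 8 (sale 7): sell min(7,43)=7. stock: 43 - 7 = 36. total_sold = 29
  Event 9 (sale 3): sell min(3,36)=3. stock: 36 - 3 = 33. total_sold = 32
  Event 10 (return 4): 33 + 4 = 37
  Event 11 (sale 21): sell min(21,37)=21. stock: 37 - 21 = 16. total_sold = 53
Final: stock = 16, total_sold = 53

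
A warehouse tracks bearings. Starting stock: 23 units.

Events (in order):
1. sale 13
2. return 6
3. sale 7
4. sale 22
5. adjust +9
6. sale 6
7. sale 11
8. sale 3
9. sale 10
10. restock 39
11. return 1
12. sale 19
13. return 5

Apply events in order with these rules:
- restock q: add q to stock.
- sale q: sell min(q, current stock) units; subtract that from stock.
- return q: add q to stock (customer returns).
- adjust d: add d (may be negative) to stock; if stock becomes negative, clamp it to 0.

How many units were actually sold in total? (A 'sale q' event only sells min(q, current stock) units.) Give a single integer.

Processing events:
Start: stock = 23
  Event 1 (sale 13): sell min(13,23)=13. stock: 23 - 13 = 10. total_sold = 13
  Event 2 (return 6): 10 + 6 = 16
  Event 3 (sale 7): sell min(7,16)=7. stock: 16 - 7 = 9. total_sold = 20
  Event 4 (sale 22): sell min(22,9)=9. stock: 9 - 9 = 0. total_sold = 29
  Event 5 (adjust +9): 0 + 9 = 9
  Event 6 (sale 6): sell min(6,9)=6. stock: 9 - 6 = 3. total_sold = 35
  Event 7 (sale 11): sell min(11,3)=3. stock: 3 - 3 = 0. total_sold = 38
  Event 8 (sale 3): sell min(3,0)=0. stock: 0 - 0 = 0. total_sold = 38
  Event 9 (sale 10): sell min(10,0)=0. stock: 0 - 0 = 0. total_sold = 38
  Event 10 (restock 39): 0 + 39 = 39
  Event 11 (return 1): 39 + 1 = 40
  Event 12 (sale 19): sell min(19,40)=19. stock: 40 - 19 = 21. total_sold = 57
  Event 13 (return 5): 21 + 5 = 26
Final: stock = 26, total_sold = 57

Answer: 57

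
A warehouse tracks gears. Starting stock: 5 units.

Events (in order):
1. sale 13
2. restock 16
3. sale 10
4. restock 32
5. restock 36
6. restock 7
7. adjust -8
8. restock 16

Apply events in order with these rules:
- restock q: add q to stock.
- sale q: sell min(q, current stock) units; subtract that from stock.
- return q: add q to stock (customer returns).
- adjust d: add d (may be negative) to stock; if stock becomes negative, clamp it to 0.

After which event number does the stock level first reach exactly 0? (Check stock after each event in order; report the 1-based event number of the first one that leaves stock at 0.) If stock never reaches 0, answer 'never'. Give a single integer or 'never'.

Processing events:
Start: stock = 5
  Event 1 (sale 13): sell min(13,5)=5. stock: 5 - 5 = 0. total_sold = 5
  Event 2 (restock 16): 0 + 16 = 16
  Event 3 (sale 10): sell min(10,16)=10. stock: 16 - 10 = 6. total_sold = 15
  Event 4 (restock 32): 6 + 32 = 38
  Event 5 (restock 36): 38 + 36 = 74
  Event 6 (restock 7): 74 + 7 = 81
  Event 7 (adjust -8): 81 + -8 = 73
  Event 8 (restock 16): 73 + 16 = 89
Final: stock = 89, total_sold = 15

First zero at event 1.

Answer: 1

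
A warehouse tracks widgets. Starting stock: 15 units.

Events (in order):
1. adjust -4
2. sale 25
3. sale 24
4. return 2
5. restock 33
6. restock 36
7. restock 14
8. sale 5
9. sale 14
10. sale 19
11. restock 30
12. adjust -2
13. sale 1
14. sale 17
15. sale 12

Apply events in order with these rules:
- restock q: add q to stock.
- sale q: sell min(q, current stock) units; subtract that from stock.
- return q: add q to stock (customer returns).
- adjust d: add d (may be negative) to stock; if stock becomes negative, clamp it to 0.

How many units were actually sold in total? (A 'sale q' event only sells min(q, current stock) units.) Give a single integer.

Answer: 79

Derivation:
Processing events:
Start: stock = 15
  Event 1 (adjust -4): 15 + -4 = 11
  Event 2 (sale 25): sell min(25,11)=11. stock: 11 - 11 = 0. total_sold = 11
  Event 3 (sale 24): sell min(24,0)=0. stock: 0 - 0 = 0. total_sold = 11
  Event 4 (return 2): 0 + 2 = 2
  Event 5 (restock 33): 2 + 33 = 35
  Event 6 (restock 36): 35 + 36 = 71
  Event 7 (restock 14): 71 + 14 = 85
  Event 8 (sale 5): sell min(5,85)=5. stock: 85 - 5 = 80. total_sold = 16
  Event 9 (sale 14): sell min(14,80)=14. stock: 80 - 14 = 66. total_sold = 30
  Event 10 (sale 19): sell min(19,66)=19. stock: 66 - 19 = 47. total_sold = 49
  Event 11 (restock 30): 47 + 30 = 77
  Event 12 (adjust -2): 77 + -2 = 75
  Event 13 (sale 1): sell min(1,75)=1. stock: 75 - 1 = 74. total_sold = 50
  Event 14 (sale 17): sell min(17,74)=17. stock: 74 - 17 = 57. total_sold = 67
  Event 15 (sale 12): sell min(12,57)=12. stock: 57 - 12 = 45. total_sold = 79
Final: stock = 45, total_sold = 79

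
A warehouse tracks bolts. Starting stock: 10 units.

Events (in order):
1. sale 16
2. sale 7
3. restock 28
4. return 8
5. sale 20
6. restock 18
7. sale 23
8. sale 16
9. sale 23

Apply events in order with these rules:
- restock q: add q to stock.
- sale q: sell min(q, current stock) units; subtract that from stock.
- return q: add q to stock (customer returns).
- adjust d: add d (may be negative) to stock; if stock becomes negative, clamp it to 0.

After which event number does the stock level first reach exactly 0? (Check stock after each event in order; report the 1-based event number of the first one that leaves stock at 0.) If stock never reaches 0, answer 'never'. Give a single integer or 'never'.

Processing events:
Start: stock = 10
  Event 1 (sale 16): sell min(16,10)=10. stock: 10 - 10 = 0. total_sold = 10
  Event 2 (sale 7): sell min(7,0)=0. stock: 0 - 0 = 0. total_sold = 10
  Event 3 (restock 28): 0 + 28 = 28
  Event 4 (return 8): 28 + 8 = 36
  Event 5 (sale 20): sell min(20,36)=20. stock: 36 - 20 = 16. total_sold = 30
  Event 6 (restock 18): 16 + 18 = 34
  Event 7 (sale 23): sell min(23,34)=23. stock: 34 - 23 = 11. total_sold = 53
  Event 8 (sale 16): sell min(16,11)=11. stock: 11 - 11 = 0. total_sold = 64
  Event 9 (sale 23): sell min(23,0)=0. stock: 0 - 0 = 0. total_sold = 64
Final: stock = 0, total_sold = 64

First zero at event 1.

Answer: 1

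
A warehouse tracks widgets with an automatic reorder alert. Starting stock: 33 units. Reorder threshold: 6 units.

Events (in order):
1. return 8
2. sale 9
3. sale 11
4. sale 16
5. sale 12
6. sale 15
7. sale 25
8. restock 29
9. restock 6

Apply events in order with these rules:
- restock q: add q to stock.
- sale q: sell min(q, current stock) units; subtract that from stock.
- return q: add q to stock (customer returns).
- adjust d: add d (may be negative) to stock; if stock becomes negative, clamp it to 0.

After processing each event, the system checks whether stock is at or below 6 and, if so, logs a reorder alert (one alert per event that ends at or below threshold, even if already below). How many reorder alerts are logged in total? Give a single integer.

Answer: 4

Derivation:
Processing events:
Start: stock = 33
  Event 1 (return 8): 33 + 8 = 41
  Event 2 (sale 9): sell min(9,41)=9. stock: 41 - 9 = 32. total_sold = 9
  Event 3 (sale 11): sell min(11,32)=11. stock: 32 - 11 = 21. total_sold = 20
  Event 4 (sale 16): sell min(16,21)=16. stock: 21 - 16 = 5. total_sold = 36
  Event 5 (sale 12): sell min(12,5)=5. stock: 5 - 5 = 0. total_sold = 41
  Event 6 (sale 15): sell min(15,0)=0. stock: 0 - 0 = 0. total_sold = 41
  Event 7 (sale 25): sell min(25,0)=0. stock: 0 - 0 = 0. total_sold = 41
  Event 8 (restock 29): 0 + 29 = 29
  Event 9 (restock 6): 29 + 6 = 35
Final: stock = 35, total_sold = 41

Checking against threshold 6:
  After event 1: stock=41 > 6
  After event 2: stock=32 > 6
  After event 3: stock=21 > 6
  After event 4: stock=5 <= 6 -> ALERT
  After event 5: stock=0 <= 6 -> ALERT
  After event 6: stock=0 <= 6 -> ALERT
  After event 7: stock=0 <= 6 -> ALERT
  After event 8: stock=29 > 6
  After event 9: stock=35 > 6
Alert events: [4, 5, 6, 7]. Count = 4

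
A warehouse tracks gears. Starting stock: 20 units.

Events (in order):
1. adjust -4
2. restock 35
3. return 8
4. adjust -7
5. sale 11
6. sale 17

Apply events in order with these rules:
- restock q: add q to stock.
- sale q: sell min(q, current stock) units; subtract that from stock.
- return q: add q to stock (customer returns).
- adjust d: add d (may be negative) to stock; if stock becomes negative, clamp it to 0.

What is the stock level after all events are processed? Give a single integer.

Processing events:
Start: stock = 20
  Event 1 (adjust -4): 20 + -4 = 16
  Event 2 (restock 35): 16 + 35 = 51
  Event 3 (return 8): 51 + 8 = 59
  Event 4 (adjust -7): 59 + -7 = 52
  Event 5 (sale 11): sell min(11,52)=11. stock: 52 - 11 = 41. total_sold = 11
  Event 6 (sale 17): sell min(17,41)=17. stock: 41 - 17 = 24. total_sold = 28
Final: stock = 24, total_sold = 28

Answer: 24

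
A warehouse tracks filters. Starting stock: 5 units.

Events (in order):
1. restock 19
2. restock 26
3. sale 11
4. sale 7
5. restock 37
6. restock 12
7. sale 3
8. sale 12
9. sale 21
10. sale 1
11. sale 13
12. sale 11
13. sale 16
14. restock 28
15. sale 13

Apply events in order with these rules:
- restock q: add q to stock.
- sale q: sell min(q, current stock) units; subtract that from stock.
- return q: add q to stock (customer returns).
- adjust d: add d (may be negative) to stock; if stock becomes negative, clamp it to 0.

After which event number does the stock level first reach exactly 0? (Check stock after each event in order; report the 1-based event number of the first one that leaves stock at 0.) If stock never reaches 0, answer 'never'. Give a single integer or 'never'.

Answer: never

Derivation:
Processing events:
Start: stock = 5
  Event 1 (restock 19): 5 + 19 = 24
  Event 2 (restock 26): 24 + 26 = 50
  Event 3 (sale 11): sell min(11,50)=11. stock: 50 - 11 = 39. total_sold = 11
  Event 4 (sale 7): sell min(7,39)=7. stock: 39 - 7 = 32. total_sold = 18
  Event 5 (restock 37): 32 + 37 = 69
  Event 6 (restock 12): 69 + 12 = 81
  Event 7 (sale 3): sell min(3,81)=3. stock: 81 - 3 = 78. total_sold = 21
  Event 8 (sale 12): sell min(12,78)=12. stock: 78 - 12 = 66. total_sold = 33
  Event 9 (sale 21): sell min(21,66)=21. stock: 66 - 21 = 45. total_sold = 54
  Event 10 (sale 1): sell min(1,45)=1. stock: 45 - 1 = 44. total_sold = 55
  Event 11 (sale 13): sell min(13,44)=13. stock: 44 - 13 = 31. total_sold = 68
  Event 12 (sale 11): sell min(11,31)=11. stock: 31 - 11 = 20. total_sold = 79
  Event 13 (sale 16): sell min(16,20)=16. stock: 20 - 16 = 4. total_sold = 95
  Event 14 (restock 28): 4 + 28 = 32
  Event 15 (sale 13): sell min(13,32)=13. stock: 32 - 13 = 19. total_sold = 108
Final: stock = 19, total_sold = 108

Stock never reaches 0.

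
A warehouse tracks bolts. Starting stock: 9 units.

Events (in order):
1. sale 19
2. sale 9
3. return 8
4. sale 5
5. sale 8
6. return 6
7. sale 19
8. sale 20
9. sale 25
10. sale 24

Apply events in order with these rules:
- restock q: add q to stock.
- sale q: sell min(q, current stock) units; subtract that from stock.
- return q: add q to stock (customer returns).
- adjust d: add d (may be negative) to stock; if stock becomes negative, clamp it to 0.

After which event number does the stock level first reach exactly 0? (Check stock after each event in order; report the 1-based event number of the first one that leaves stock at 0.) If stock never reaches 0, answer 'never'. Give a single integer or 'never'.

Processing events:
Start: stock = 9
  Event 1 (sale 19): sell min(19,9)=9. stock: 9 - 9 = 0. total_sold = 9
  Event 2 (sale 9): sell min(9,0)=0. stock: 0 - 0 = 0. total_sold = 9
  Event 3 (return 8): 0 + 8 = 8
  Event 4 (sale 5): sell min(5,8)=5. stock: 8 - 5 = 3. total_sold = 14
  Event 5 (sale 8): sell min(8,3)=3. stock: 3 - 3 = 0. total_sold = 17
  Event 6 (return 6): 0 + 6 = 6
  Event 7 (sale 19): sell min(19,6)=6. stock: 6 - 6 = 0. total_sold = 23
  Event 8 (sale 20): sell min(20,0)=0. stock: 0 - 0 = 0. total_sold = 23
  Event 9 (sale 25): sell min(25,0)=0. stock: 0 - 0 = 0. total_sold = 23
  Event 10 (sale 24): sell min(24,0)=0. stock: 0 - 0 = 0. total_sold = 23
Final: stock = 0, total_sold = 23

First zero at event 1.

Answer: 1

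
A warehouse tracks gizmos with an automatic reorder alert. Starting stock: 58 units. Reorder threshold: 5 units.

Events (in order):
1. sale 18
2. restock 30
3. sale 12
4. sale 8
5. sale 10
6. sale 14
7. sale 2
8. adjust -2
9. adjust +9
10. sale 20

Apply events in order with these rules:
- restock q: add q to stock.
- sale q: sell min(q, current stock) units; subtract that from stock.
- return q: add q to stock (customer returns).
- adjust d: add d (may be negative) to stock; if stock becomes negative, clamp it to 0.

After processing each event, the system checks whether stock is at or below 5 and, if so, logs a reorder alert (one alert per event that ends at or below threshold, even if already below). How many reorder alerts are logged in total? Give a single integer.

Processing events:
Start: stock = 58
  Event 1 (sale 18): sell min(18,58)=18. stock: 58 - 18 = 40. total_sold = 18
  Event 2 (restock 30): 40 + 30 = 70
  Event 3 (sale 12): sell min(12,70)=12. stock: 70 - 12 = 58. total_sold = 30
  Event 4 (sale 8): sell min(8,58)=8. stock: 58 - 8 = 50. total_sold = 38
  Event 5 (sale 10): sell min(10,50)=10. stock: 50 - 10 = 40. total_sold = 48
  Event 6 (sale 14): sell min(14,40)=14. stock: 40 - 14 = 26. total_sold = 62
  Event 7 (sale 2): sell min(2,26)=2. stock: 26 - 2 = 24. total_sold = 64
  Event 8 (adjust -2): 24 + -2 = 22
  Event 9 (adjust +9): 22 + 9 = 31
  Event 10 (sale 20): sell min(20,31)=20. stock: 31 - 20 = 11. total_sold = 84
Final: stock = 11, total_sold = 84

Checking against threshold 5:
  After event 1: stock=40 > 5
  After event 2: stock=70 > 5
  After event 3: stock=58 > 5
  After event 4: stock=50 > 5
  After event 5: stock=40 > 5
  After event 6: stock=26 > 5
  After event 7: stock=24 > 5
  After event 8: stock=22 > 5
  After event 9: stock=31 > 5
  After event 10: stock=11 > 5
Alert events: []. Count = 0

Answer: 0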